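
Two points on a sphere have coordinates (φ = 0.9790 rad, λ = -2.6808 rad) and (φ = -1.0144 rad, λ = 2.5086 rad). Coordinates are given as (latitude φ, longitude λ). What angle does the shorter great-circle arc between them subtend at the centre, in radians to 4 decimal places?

In radians: φ₁ = 0.9790, φ₂ = -1.0144, Δλ = -62.669° = -1.0938 rad.
Haversine: a = sin²(Δφ/2) + cos φ₁ cos φ₂ sin²(Δλ/2) = 0.7051 + (0.5579)(0.5281)(0.2704) = 0.78474.
Central angle c = 2·arcsin(√a) = 2.17668 rad.
So the angular separation is 2.1767 rad.

2.1767 rad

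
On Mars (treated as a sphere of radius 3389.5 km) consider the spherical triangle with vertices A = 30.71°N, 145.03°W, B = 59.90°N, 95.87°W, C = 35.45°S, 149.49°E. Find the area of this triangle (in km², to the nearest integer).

Side lengths (central angles): a = 2.3078, b = 1.5763, c = 0.7615 rad; semiperimeter s = 2.3228.
By l'Huilier's theorem, tan(E/4) = √[tan(s/2) tan((s−a)/2) tan((s−b)/2) tan((s−c)/2)], giving spherical excess E = 0.3268 rad.
Area = E·R² = 0.3268 × (3389.5)² ≈ 3753938 km².

3753938 km²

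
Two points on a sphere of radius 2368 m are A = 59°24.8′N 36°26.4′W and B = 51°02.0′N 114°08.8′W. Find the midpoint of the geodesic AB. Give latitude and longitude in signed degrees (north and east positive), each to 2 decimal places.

The central angle between A and B is δ = 0.7415 rad.
With f = 0.5, the slerp weights are sin((1−f)δ)/sin δ = 0.5364 and sin(fδ)/sin δ = 0.5364.
Weighted sum of the unit vectors: (0.5364)·(0.4094,-0.3022,0.8609) + (0.5364)·(-0.2573,-0.5738,0.7775) = (0.0816, -0.4700, 0.8789).
Converting back: φ = atan2(z, √(x²+y²)) = 61.51°, λ = atan2(y, x) = -80.15°.

61.51°, -80.15°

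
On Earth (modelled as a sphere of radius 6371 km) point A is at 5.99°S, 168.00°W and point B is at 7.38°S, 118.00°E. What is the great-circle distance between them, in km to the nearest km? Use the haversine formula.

8165 km

With latitudes φ₁ = -5.990°, φ₂ = -7.380° and longitude difference Δλ = -74.000°:
Haversine: a = sin²(Δφ/2) + cos φ₁ cos φ₂ sin²(Δλ/2) = 0.0001 + (0.9945)(0.9917)(0.3622) = 0.35737.
Central angle c = 2·arcsin(√a) = 1.28151 rad.
Distance = R·c = 6371 × 1.2815 ≈ 8165 km.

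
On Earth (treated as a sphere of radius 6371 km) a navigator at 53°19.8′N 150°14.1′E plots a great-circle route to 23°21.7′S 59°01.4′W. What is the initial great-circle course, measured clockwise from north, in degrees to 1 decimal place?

47.9°

Δλ = 150.742° = 2.6309 rad.
y = sin Δλ · cos φ₂ = (0.4887)(0.9180) = 0.4487
x = cos φ₁ sin φ₂ − sin φ₁ cos φ₂ cos Δλ = (0.5972)(-0.3965) − (0.8021)(0.9180)(-0.8724) = 0.4056
θ = atan2(y, x) = 47.89°, so the bearing is 47.9°.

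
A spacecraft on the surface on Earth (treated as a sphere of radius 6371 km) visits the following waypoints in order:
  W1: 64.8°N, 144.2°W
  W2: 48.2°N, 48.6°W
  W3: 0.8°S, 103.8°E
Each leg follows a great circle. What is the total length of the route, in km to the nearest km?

19642 km

Leg W1→W2: central angle 0.8674 rad, distance 5526.0 km.
Leg W2→W3: central angle 2.2156 rad, distance 14115.5 km.
Total: 5526.0 + 14115.5 ≈ 19642 km.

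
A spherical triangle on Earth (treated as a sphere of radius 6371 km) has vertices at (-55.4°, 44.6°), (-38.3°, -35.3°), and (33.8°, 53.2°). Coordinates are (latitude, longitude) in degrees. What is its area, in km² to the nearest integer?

42703447 km²

Side lengths (central angles): a = 1.9047, b = 1.5621, c = 0.9418 rad; semiperimeter s = 2.2043.
By l'Huilier's theorem, tan(E/4) = √[tan(s/2) tan((s−a)/2) tan((s−b)/2) tan((s−c)/2)], giving spherical excess E = 1.0521 rad.
Area = E·R² = 1.0521 × (6371)² ≈ 42703447 km².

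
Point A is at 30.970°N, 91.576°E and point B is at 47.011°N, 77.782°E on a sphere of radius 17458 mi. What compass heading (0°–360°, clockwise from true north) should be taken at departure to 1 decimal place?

With φ₁ = 0.5405, φ₂ = 0.8205, Δλ = -0.2408 rad, the forward-azimuth formula gives
θ = atan2( sin Δλ cos φ₂ , cos φ₁ sin φ₂ − sin φ₁ cos φ₂ cos Δλ ) = atan2(-0.1626, 0.2864) = -29.58°.
Adding 360° brings this into [0°, 360°): 330.4°.

330.4°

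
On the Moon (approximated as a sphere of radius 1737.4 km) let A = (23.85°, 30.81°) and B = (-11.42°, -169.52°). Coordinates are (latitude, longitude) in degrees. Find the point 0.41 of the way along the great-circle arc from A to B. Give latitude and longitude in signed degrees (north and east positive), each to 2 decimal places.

35.28°, 105.37°

Central angle δ = 2.7407 rad. Interpolating on the sphere with fraction f = 0.41:
P = [sin((1−f)δ)·A + sin(fδ)·B] / sin δ = 2.5598·A + 2.3106·B in Cartesian coordinates,
giving P = (-0.2163, 0.7872, 0.5775), i.e. latitude 35.28°, longitude 105.37°.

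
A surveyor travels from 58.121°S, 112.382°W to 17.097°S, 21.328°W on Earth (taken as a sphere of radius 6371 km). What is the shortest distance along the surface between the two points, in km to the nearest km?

In radians: φ₁ = -1.0144, φ₂ = -0.2984, Δλ = 91.054° = 1.5892 rad.
cos c = sin φ₁ sin φ₂ + cos φ₁ cos φ₂ cos Δλ = (-0.8492)(-0.2940) + (0.5281)(0.9558)(-0.0184) = 0.24036,
so c = arccos(0.24036) = 1.32806 rad.
Distance = R·c = 6371 × 1.3281 ≈ 8461 km.

8461 km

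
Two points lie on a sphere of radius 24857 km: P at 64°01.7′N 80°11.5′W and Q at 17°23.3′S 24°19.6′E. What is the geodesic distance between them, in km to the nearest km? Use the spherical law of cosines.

In radians: φ₁ = 1.1175, φ₂ = -0.3035, Δλ = 104.518° = 1.8242 rad.
cos c = sin φ₁ sin φ₂ + cos φ₁ cos φ₂ cos Δλ = (0.8990)(-0.2988) + (0.4379)(0.9543)(-0.2507) = -0.37343,
so c = arccos(-0.37343) = 1.95350 rad.
Distance = R·c = 24857 × 1.9535 ≈ 48558 km.

48558 km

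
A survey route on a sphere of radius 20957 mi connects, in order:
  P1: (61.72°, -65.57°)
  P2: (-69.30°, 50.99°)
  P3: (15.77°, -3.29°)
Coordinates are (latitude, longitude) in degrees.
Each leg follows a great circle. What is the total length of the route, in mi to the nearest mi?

90408 mi

Leg P1→P2: central angle 2.6875 rad, distance 56322.6 mi.
Leg P2→P3: central angle 1.6265 rad, distance 34085.7 mi.
Total: 56322.6 + 34085.7 ≈ 90408 mi.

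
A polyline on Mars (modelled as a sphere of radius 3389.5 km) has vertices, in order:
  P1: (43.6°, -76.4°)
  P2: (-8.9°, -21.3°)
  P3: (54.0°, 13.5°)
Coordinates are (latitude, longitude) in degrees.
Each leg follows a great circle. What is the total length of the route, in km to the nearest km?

8388 km

Leg P1→P2: central angle 1.2633 rad, distance 4282.0 km.
Leg P2→P3: central angle 1.2114 rad, distance 4106.1 km.
Total: 4282.0 + 4106.1 ≈ 8388 km.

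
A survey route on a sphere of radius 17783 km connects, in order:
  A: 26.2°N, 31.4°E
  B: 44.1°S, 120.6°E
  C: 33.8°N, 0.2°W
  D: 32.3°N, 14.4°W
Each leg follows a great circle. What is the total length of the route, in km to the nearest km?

78581 km

Leg A→B: central angle 1.8737 rad, distance 33319.3 km.
Leg B→C: central angle 2.3360 rad, distance 41541.4 km.
Leg C→D: central angle 0.2092 rad, distance 3720.3 km.
Total: 33319.3 + 41541.4 + 3720.3 ≈ 78581 km.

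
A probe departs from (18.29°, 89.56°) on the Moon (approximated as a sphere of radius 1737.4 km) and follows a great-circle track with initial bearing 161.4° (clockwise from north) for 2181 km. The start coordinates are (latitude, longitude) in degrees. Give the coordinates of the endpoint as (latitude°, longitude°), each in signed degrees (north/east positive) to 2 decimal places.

Angular distance δ = d/R = 2181/1737.4 = 1.25532 rad; initial bearing θ = 2.8170 rad.
sin φ₂ = sin φ₁ cos δ + cos φ₁ sin δ cos θ = (0.3138)(0.3103) + (0.9495)(0.9506)(-0.9478) = -0.7581, so φ₂ = -49.30°.
Δλ = atan2(sin θ sin δ cos φ₁, cos δ − sin φ₁ sin φ₂) = atan2(0.2879, 0.5482) = 27.708°.
λ₂ = 89.560° + 27.708° = 117.27°.

-49.30°, 117.27°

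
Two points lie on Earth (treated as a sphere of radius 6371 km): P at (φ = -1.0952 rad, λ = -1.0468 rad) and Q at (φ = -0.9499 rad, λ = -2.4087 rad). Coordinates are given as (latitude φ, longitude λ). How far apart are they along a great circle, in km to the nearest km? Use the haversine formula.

Let φ₁ = -1.0952 rad, φ₂ = -0.9499 rad, and Δλ = -1.3619 rad.
Haversine: a = sin²(Δφ/2) + cos φ₁ cos φ₂ sin²(Δλ/2) = 0.0053 + (0.4579)(0.5818)(0.3963) = 0.11083.
Central angle c = 2·arcsin(√a) = 0.67879 rad.
Distance = R·c = 6371 × 0.6788 ≈ 4325 km.

4325 km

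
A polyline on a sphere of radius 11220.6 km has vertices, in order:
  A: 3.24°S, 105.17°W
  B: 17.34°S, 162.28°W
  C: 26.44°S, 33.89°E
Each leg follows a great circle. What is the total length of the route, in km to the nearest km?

Leg A→B: central angle 1.0070 rad, distance 11299.6 km.
Leg B→C: central angle 2.3298 rad, distance 26141.6 km.
Total: 11299.6 + 26141.6 ≈ 37441 km.

37441 km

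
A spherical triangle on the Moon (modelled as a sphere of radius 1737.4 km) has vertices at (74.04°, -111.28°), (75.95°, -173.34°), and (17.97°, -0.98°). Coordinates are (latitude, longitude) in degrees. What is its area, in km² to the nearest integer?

Side lengths (central angles): a = 1.5003, b = 1.3634, c = 0.2693 rad; semiperimeter s = 1.5665.
By l'Huilier's theorem, tan(E/4) = √[tan(s/2) tan((s−a)/2) tan((s−b)/2) tan((s−c)/2)], giving spherical excess E = 0.2017 rad.
Area = E·R² = 0.2017 × (1737.4)² ≈ 608697 km².

608697 km²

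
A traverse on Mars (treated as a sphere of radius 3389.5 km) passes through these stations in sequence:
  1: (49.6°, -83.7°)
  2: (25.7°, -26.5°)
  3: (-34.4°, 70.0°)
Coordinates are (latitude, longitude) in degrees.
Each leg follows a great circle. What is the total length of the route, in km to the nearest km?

9402 km

Leg 1→2: central angle 0.8677 rad, distance 2941.0 km.
Leg 2→3: central angle 1.9062 rad, distance 6461.1 km.
Total: 2941.0 + 6461.1 ≈ 9402 km.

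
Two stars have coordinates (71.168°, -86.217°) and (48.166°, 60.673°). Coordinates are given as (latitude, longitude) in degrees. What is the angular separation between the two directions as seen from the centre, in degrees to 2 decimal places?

With latitudes φ₁ = 71.168°, φ₂ = 48.166° and longitude difference Δλ = 146.890°:
Haversine: a = sin²(Δφ/2) + cos φ₁ cos φ₂ sin²(Δλ/2) = 0.0398 + (0.3228)(0.6670)(0.9188) = 0.23757.
Central angle c = 2·arcsin(√a) = 1.01825 rad.
So the angular separation is 58.34°.

58.34°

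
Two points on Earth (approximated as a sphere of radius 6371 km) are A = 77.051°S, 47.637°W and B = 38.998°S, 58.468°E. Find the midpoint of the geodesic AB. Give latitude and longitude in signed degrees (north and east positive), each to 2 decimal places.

-65.03°, 41.71°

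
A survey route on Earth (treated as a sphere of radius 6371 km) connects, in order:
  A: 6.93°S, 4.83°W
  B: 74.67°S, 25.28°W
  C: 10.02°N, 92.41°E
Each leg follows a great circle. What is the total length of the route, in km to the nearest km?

19520 km

Leg A→B: central angle 1.2001 rad, distance 7645.8 km.
Leg B→C: central angle 1.8637 rad, distance 11873.9 km.
Total: 7645.8 + 11873.9 ≈ 19520 km.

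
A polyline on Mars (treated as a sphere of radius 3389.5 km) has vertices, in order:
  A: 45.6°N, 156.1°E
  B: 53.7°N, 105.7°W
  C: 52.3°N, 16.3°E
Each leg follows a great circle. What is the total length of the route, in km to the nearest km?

Leg A→B: central angle 1.0278 rad, distance 3483.6 km.
Leg B→C: central angle 1.1087 rad, distance 3758.0 km.
Total: 3483.6 + 3758.0 ≈ 7242 km.

7242 km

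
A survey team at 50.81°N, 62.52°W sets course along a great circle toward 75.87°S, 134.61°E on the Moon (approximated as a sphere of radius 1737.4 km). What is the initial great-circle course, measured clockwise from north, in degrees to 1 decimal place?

189.5°

Δλ = -162.870° = -2.8426 rad.
y = sin Δλ · cos φ₂ = (-0.2945)(0.2441) = -0.0719
x = cos φ₁ sin φ₂ − sin φ₁ cos φ₂ cos Δλ = (0.6319)(-0.9697) − (0.7751)(0.2441)(-0.9556) = -0.4320
θ = atan2(y, x) = -170.55°; adding 360° gives 189.5°.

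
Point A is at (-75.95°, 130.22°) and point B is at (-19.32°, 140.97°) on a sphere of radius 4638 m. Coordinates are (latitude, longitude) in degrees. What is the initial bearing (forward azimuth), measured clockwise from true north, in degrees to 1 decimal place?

12.1°

Δλ = 10.750° = 0.1876 rad.
y = sin Δλ · cos φ₂ = (0.1865)(0.9437) = 0.1760
x = cos φ₁ sin φ₂ − sin φ₁ cos φ₂ cos Δλ = (0.2428)(-0.3308) − (-0.9701)(0.9437)(0.9825) = 0.8191
θ = atan2(y, x) = 12.13°, so the bearing is 12.1°.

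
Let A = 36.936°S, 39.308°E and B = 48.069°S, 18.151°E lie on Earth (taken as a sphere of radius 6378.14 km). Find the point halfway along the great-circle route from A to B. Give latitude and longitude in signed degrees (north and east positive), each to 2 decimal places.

-42.99°, 29.69°

The central angle between A and B is δ = 0.3327 rad.
With f = 0.5, the slerp weights are sin((1−f)δ)/sin δ = 0.5070 and sin(fδ)/sin δ = 0.5070.
Weighted sum of the unit vectors: (0.5070)·(0.6185,0.5064,-0.6009) + (0.5070)·(0.6350,0.2082,-0.7440) = (0.6355, 0.3623, -0.6818).
Converting back: φ = atan2(z, √(x²+y²)) = -42.99°, λ = atan2(y, x) = 29.69°.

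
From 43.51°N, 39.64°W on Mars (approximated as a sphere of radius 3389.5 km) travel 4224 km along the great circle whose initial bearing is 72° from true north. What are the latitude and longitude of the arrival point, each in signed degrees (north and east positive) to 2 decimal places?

Angular distance δ = d/R = 4224/3389.5 = 1.24620 rad; initial bearing θ = 1.2566 rad.
sin φ₂ = sin φ₁ cos δ + cos φ₁ sin δ cos θ = (0.6885)(0.3189) + (0.7253)(0.9478)(0.3090) = 0.4320, so φ₂ = 25.59°.
Δλ = atan2(sin θ sin δ cos φ₁, cos δ − sin φ₁ sin φ₂) = atan2(0.6537, 0.0215) = 88.115°.
λ₂ = -39.640° + 88.115° = 48.48°.

25.59°, 48.48°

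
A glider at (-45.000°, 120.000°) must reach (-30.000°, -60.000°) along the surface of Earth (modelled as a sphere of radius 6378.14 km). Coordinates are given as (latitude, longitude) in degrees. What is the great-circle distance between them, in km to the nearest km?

With latitudes φ₁ = -45.000°, φ₂ = -30.000° and longitude difference Δλ = -180.000°:
Haversine: a = sin²(Δφ/2) + cos φ₁ cos φ₂ sin²(Δλ/2) = 0.0170 + (0.7071)(0.8660)(1.0000) = 0.62941.
Central angle c = 2·arcsin(√a) = 1.83260 rad.
Distance = R·c = 6378.14 × 1.8326 ≈ 11689 km.

11689 km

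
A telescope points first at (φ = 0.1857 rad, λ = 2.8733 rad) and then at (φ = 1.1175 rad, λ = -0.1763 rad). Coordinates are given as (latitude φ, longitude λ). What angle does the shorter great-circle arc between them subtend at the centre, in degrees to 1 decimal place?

With latitudes φ₁ = 10.640°, φ₂ = 64.028° and longitude difference Δλ = -174.729°:
Haversine: a = sin²(Δφ/2) + cos φ₁ cos φ₂ sin²(Δλ/2) = 0.2018 + (0.9828)(0.4379)(0.9979) = 0.63130.
Central angle c = 2·arcsin(√a) = 1.83651 rad.
So the angular separation is 105.2°.

105.2°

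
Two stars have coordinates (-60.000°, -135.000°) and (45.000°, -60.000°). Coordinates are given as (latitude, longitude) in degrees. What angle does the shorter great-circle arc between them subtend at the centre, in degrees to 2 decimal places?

121.39°

Let φ₁ = -1.0472 rad, φ₂ = 0.7854 rad, and Δλ = 1.3090 rad.
cos c = sin φ₁ sin φ₂ + cos φ₁ cos φ₂ cos Δλ = (-0.8660)(0.7071) + (0.5000)(0.7071)(0.2588) = -0.52087,
so c = arccos(-0.52087) = 2.11866 rad.
So the angular separation is 121.39°.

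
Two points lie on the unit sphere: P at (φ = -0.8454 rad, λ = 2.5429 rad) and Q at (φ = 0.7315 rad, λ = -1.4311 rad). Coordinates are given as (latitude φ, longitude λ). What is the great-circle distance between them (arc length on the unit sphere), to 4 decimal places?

In radians: φ₁ = -0.8454, φ₂ = 0.7315, Δλ = 132.307° = 2.3092 rad.
Haversine: a = sin²(Δφ/2) + cos φ₁ cos φ₂ sin²(Δλ/2) = 0.5031 + (0.6634)(0.7442)(0.8365) = 0.91606.
Central angle c = 2·arcsin(√a) = 2.55373 rad.
On the unit sphere the arc length equals the central angle: 2.5537.

2.5537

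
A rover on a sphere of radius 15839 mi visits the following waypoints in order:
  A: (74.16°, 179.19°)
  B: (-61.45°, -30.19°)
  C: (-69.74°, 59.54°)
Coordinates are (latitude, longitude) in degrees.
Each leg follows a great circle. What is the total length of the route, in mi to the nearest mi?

54710 mi

Leg A→B: central angle 2.8533 rad, distance 45192.7 mi.
Leg B→C: central angle 0.6009 rad, distance 9517.4 mi.
Total: 45192.7 + 9517.4 ≈ 54710 mi.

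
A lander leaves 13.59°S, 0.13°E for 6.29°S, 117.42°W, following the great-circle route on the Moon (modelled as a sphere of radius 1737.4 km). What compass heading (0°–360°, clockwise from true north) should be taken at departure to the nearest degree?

With φ₁ = -0.2372, φ₂ = -0.1098, Δλ = -2.0516 rad, the forward-azimuth formula gives
θ = atan2( sin Δλ cos φ₂ , cos φ₁ sin φ₂ − sin φ₁ cos φ₂ cos Δλ ) = atan2(-0.8813, -0.2145) = -103.68°.
Adding 360° brings this into [0°, 360°): 256°.

256°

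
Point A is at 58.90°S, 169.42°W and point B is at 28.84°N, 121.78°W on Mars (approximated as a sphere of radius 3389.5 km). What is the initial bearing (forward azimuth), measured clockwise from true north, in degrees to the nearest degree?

Δλ = 47.640° = 0.8315 rad.
y = sin Δλ · cos φ₂ = (0.7389)(0.8760) = 0.6473
x = cos φ₁ sin φ₂ − sin φ₁ cos φ₂ cos Δλ = (0.5165)(0.4824) − (-0.8563)(0.8760)(0.6738) = 0.7545
θ = atan2(y, x) = 40.62°, so the bearing is 41°.

41°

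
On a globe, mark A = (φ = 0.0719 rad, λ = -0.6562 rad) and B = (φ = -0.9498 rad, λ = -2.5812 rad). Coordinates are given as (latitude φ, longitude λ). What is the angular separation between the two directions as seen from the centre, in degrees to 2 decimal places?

Let φ₁ = 0.0719 rad, φ₂ = -0.9498 rad, and Δλ = -1.9250 rad.
Haversine: a = sin²(Δφ/2) + cos φ₁ cos φ₂ sin²(Δλ/2) = 0.2390 + (0.9974)(0.5818)(0.6734) = 0.62986.
Central angle c = 2·arcsin(√a) = 1.83352 rad.
So the angular separation is 105.05°.

105.05°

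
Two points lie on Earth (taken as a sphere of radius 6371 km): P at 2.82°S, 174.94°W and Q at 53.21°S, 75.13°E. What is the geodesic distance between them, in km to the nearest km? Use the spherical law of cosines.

11060 km

Let φ₁ = -0.0492 rad, φ₂ = -0.9287 rad, and Δλ = -1.9186 rad.
cos c = sin φ₁ sin φ₂ + cos φ₁ cos φ₂ cos Δλ = (-0.0492)(-0.8008) + (0.9988)(0.5989)(-0.3409) = -0.16450,
so c = arccos(-0.16450) = 1.73604 rad.
Distance = R·c = 6371 × 1.7360 ≈ 11060 km.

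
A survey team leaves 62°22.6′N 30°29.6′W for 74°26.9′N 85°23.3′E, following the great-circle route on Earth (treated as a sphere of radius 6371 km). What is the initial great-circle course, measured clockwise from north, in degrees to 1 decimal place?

With φ₁ = 1.0887, φ₂ = 1.2994, Δλ = 2.0225 rad, the forward-azimuth formula gives
θ = atan2( sin Δλ cos φ₂ , cos φ₁ sin φ₂ − sin φ₁ cos φ₂ cos Δλ ) = atan2(0.2412, 0.5504) = 23.67°.
So the initial bearing is 23.7°.

23.7°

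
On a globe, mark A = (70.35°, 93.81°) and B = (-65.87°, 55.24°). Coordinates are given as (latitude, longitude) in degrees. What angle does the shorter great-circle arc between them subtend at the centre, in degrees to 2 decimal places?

138.76°

Let φ₁ = 1.2278 rad, φ₂ = -1.1496 rad, and Δλ = -0.6732 rad.
cos c = sin φ₁ sin φ₂ + cos φ₁ cos φ₂ cos Δλ = (0.9418)(-0.9126) + (0.3363)(0.4088)(0.7818) = -0.75199,
so c = arccos(-0.75199) = 2.42187 rad.
So the angular separation is 138.76°.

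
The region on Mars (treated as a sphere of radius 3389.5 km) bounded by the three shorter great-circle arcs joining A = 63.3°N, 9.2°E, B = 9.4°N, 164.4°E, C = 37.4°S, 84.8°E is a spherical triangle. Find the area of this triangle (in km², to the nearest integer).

Side lengths (central angles): a = 1.5285, b = 2.0419, c = 1.8302 rad; semiperimeter s = 2.7003.
By l'Huilier's theorem, tan(E/4) = √[tan(s/2) tan((s−a)/2) tan((s−b)/2) tan((s−c)/2)], giving spherical excess E = 2.4034 rad.
Area = E·R² = 2.4034 × (3389.5)² ≈ 27611506 km².

27611506 km²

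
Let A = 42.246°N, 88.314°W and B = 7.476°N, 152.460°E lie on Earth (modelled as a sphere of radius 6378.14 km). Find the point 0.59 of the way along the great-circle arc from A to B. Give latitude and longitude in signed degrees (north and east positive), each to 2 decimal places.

36.81°, -172.42°

Central angle δ = 1.8451 rad. Interpolating on the sphere with fraction f = 0.59:
P = [sin((1−f)δ)·A + sin(fδ)·B] / sin δ = 0.7130·A + 0.9204·B in Cartesian coordinates,
giving P = (-0.7936, -0.1057, 0.5991), i.e. latitude 36.81°, longitude -172.42°.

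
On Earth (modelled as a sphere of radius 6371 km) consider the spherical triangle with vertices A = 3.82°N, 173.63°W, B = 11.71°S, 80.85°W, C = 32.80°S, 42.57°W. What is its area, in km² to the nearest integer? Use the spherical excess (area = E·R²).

Side lengths (central angles): a = 0.7135, b = 2.1981, c = 1.6317 rad; semiperimeter s = 2.2717.
By l'Huilier's theorem, tan(E/4) = √[tan(s/2) tan((s−a)/2) tan((s−b)/2) tan((s−c)/2)], giving spherical excess E = 0.6385 rad.
Area = E·R² = 0.6385 × (6371)² ≈ 25916718 km².

25916718 km²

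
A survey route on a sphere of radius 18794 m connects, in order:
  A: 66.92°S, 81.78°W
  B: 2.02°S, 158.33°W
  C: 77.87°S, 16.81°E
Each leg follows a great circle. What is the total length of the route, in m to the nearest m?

Leg A→B: central angle 1.4469 rad, distance 27193.6 m.
Leg B→C: central angle 1.7465 rad, distance 32823.4 m.
Total: 27193.6 + 32823.4 ≈ 60017 m.

60017 m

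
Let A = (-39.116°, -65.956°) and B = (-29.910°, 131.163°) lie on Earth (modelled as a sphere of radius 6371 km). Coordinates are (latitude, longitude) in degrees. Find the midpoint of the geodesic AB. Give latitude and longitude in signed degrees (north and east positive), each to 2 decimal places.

-77.01°, -167.59°

Central angle δ = 1.9051 rad. Interpolating on the sphere with fraction f = 0.5:
P = [sin((1−f)δ)·A + sin(fδ)·B] / sin δ = 0.8627·A + 0.8627·B in Cartesian coordinates,
giving P = (-0.2195, -0.0483, -0.9744), i.e. latitude -77.01°, longitude -167.59°.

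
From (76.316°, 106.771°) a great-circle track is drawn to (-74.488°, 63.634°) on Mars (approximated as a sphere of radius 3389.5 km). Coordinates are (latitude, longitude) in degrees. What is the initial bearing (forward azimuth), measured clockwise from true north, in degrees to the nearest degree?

204°

With φ₁ = 1.3320, φ₂ = -1.3001, Δλ = -0.7529 rad, the forward-azimuth formula gives
θ = atan2( sin Δλ cos φ₂ , cos φ₁ sin φ₂ − sin φ₁ cos φ₂ cos Δλ ) = atan2(-0.1829, -0.4176) = -156.35°.
Adding 360° brings this into [0°, 360°): 204°.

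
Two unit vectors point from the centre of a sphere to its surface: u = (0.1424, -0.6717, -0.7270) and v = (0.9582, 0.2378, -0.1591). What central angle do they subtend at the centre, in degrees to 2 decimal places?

u·v = 0.0924; |u| = 1.0000, |v| = 1.0000.
cos θ = (u·v)/(|u||v|) = 0.0924, so θ = 84.70°.

84.70°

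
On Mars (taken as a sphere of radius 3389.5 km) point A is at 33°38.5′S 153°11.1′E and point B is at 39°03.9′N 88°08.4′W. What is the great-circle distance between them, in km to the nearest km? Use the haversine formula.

With latitudes φ₁ = -33.642°, φ₂ = 39.065° and longitude difference Δλ = 118.675°:
Haversine: a = sin²(Δφ/2) + cos φ₁ cos φ₂ sin²(Δλ/2) = 0.3514 + (0.8325)(0.7764)(0.7399) = 0.82965.
Central angle c = 2·arcsin(√a) = 2.29068 rad.
Distance = R·c = 3389.5 × 2.2907 ≈ 7764 km.

7764 km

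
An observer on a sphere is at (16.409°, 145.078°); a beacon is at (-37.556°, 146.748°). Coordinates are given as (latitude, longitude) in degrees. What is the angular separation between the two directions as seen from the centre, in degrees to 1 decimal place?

In radians: φ₁ = 0.2864, φ₂ = -0.6555, Δλ = 1.670° = 0.0291 rad.
Haversine: a = sin²(Δφ/2) + cos φ₁ cos φ₂ sin²(Δλ/2) = 0.2059 + (0.9593)(0.7928)(0.0002) = 0.20602.
Central angle c = 2·arcsin(√a) = 0.94227 rad.
So the angular separation is 54.0°.

54.0°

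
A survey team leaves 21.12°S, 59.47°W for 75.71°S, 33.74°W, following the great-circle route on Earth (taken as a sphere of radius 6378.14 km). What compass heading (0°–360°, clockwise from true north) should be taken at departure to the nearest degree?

173°

Δλ = 25.730° = 0.4491 rad.
y = sin Δλ · cos φ₂ = (0.4341)(0.2468) = 0.1072
x = cos φ₁ sin φ₂ − sin φ₁ cos φ₂ cos Δλ = (0.9328)(-0.9691) − (-0.3603)(0.2468)(0.9008) = -0.8238
θ = atan2(y, x) = 172.59°, so the bearing is 173°.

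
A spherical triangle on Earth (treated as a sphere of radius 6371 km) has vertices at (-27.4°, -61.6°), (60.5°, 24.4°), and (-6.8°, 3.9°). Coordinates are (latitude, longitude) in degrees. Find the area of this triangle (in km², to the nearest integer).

36171571 km²

Side lengths (central angles): a = 1.2079, b = 1.1373, c = 1.9498 rad; semiperimeter s = 2.1475.
By l'Huilier's theorem, tan(E/4) = √[tan(s/2) tan((s−a)/2) tan((s−b)/2) tan((s−c)/2)], giving spherical excess E = 0.8912 rad.
Area = E·R² = 0.8912 × (6371)² ≈ 36171571 km².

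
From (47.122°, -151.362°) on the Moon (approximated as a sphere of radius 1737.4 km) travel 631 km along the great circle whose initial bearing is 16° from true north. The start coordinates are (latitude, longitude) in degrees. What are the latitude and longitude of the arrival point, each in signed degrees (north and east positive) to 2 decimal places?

66.54°, -137.12°

Angular distance δ = d/R = 631/1737.4 = 0.36319 rad; initial bearing θ = 0.2793 rad.
sin φ₂ = sin φ₁ cos δ + cos φ₁ sin δ cos θ = (0.7328)(0.9348) + (0.6804)(0.3553)(0.9613) = 0.9174, so φ₂ = 66.54°.
Δλ = atan2(sin θ sin δ cos φ₁, cos δ − sin φ₁ sin φ₂) = atan2(0.0666, 0.2625) = 14.241°.
λ₂ = -151.362° + 14.241° = -137.12°.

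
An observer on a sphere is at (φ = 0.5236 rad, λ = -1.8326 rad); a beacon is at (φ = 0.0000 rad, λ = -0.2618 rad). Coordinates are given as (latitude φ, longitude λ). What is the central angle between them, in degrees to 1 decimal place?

90.0°

With latitudes φ₁ = 30.000°, φ₂ = 0.000° and longitude difference Δλ = 90.000°:
cos c = sin φ₁ sin φ₂ + cos φ₁ cos φ₂ cos Δλ = (0.5000)(0.0000) + (0.8660)(1.0000)(-0.0000) = -0.00000,
so c = arccos(-0.00000) = 1.57080 rad.
So the angular separation is 90.0°.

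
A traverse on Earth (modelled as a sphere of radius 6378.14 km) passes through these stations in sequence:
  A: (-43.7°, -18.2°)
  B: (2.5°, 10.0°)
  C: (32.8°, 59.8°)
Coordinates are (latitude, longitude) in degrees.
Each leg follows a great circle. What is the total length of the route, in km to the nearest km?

Leg A→B: central angle 0.9193 rad, distance 5863.1 km.
Leg B→C: central angle 0.9696 rad, distance 6184.0 km.
Total: 5863.1 + 6184.0 ≈ 12047 km.

12047 km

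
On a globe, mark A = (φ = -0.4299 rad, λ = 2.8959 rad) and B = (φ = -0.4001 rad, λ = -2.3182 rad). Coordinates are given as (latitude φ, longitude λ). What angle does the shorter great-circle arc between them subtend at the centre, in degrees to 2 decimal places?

55.60°

Let φ₁ = -0.4299 rad, φ₂ = -0.4001 rad, and Δλ = 1.0691 rad.
Haversine: a = sin²(Δφ/2) + cos φ₁ cos φ₂ sin²(Δλ/2) = 0.0002 + (0.9090)(0.9210)(0.2595) = 0.21751.
Central angle c = 2·arcsin(√a) = 0.97039 rad.
So the angular separation is 55.60°.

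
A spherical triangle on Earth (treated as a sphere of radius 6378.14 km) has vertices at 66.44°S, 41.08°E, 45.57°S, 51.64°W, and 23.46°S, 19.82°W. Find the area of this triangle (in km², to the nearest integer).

11471886 km²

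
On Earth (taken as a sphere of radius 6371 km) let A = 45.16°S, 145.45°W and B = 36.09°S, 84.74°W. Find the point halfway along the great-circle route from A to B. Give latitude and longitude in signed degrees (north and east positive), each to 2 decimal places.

-44.81°, -112.81°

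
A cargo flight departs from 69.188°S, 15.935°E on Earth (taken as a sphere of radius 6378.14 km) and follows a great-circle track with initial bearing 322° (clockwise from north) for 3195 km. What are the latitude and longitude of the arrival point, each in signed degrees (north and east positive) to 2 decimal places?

-43.27°, -8.02°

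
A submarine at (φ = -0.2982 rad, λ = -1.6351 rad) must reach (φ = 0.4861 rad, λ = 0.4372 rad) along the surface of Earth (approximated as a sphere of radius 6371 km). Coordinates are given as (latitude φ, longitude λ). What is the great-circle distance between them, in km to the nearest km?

With latitudes φ₁ = -17.086°, φ₂ = 27.851° and longitude difference Δλ = 118.734°:
cos c = sin φ₁ sin φ₂ + cos φ₁ cos φ₂ cos Δλ = (-0.2938)(0.4672) + (0.9559)(0.8842)(-0.4807) = -0.54355,
so c = arccos(-0.54355) = 2.14546 rad.
Distance = R·c = 6371 × 2.1455 ≈ 13669 km.

13669 km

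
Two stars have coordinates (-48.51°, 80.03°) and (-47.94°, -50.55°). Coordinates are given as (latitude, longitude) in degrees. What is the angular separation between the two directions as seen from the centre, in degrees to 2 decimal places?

74.49°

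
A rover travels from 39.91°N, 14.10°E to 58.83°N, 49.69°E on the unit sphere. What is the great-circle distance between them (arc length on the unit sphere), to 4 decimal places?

Let φ₁ = 0.6966 rad, φ₂ = 1.0268 rad, and Δλ = 0.6212 rad.
cos c = sin φ₁ sin φ₂ + cos φ₁ cos φ₂ cos Δλ = (0.6416)(0.8556) + (0.7671)(0.5176)(0.8132) = 0.87181,
so c = arccos(0.87181) = 0.51191 rad.
On the unit sphere the arc length equals the central angle: 0.5119.

0.5119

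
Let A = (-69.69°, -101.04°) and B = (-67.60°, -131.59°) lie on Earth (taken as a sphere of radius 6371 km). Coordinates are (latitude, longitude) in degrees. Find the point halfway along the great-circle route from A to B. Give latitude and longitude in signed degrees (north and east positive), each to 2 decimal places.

The central angle between A and B is δ = 0.1954 rad.
With f = 0.5, the slerp weights are sin((1−f)δ)/sin δ = 0.5024 and sin(fδ)/sin δ = 0.5024.
Weighted sum of the unit vectors: (0.5024)·(-0.0665,-0.3407,-0.9378) + (0.5024)·(-0.2530,-0.2850,-0.9245) = (-0.1605, -0.3143, -0.9356).
Converting back: φ = atan2(z, √(x²+y²)) = -69.33°, λ = atan2(y, x) = -117.04°.

-69.33°, -117.04°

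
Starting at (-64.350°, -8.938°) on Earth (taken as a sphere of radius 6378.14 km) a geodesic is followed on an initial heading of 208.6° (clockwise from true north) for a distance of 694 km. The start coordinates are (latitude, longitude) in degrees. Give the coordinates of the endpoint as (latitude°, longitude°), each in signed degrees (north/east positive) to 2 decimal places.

-69.62°, -17.52°

Angular distance δ = d/R = 694/6378.14 = 0.10881 rad; initial bearing θ = 3.6408 rad.
sin φ₂ = sin φ₁ cos δ + cos φ₁ sin δ cos θ = (-0.9015)(0.9941) + (0.4329)(0.1086)(-0.8780) = -0.9374, so φ₂ = -69.62°.
Δλ = atan2(sin θ sin δ cos φ₁, cos δ − sin φ₁ sin φ₂) = atan2(-0.0225, 0.1491) = -8.584°.
λ₂ = -8.938° − 8.584° = -17.52°.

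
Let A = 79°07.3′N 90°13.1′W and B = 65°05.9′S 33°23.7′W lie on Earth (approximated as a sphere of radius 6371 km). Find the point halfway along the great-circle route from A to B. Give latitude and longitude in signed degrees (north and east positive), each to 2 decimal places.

The central angle between A and B is δ = 2.5816 rad.
With f = 0.5, the slerp weights are sin((1−f)δ)/sin δ = 1.8092 and sin(fδ)/sin δ = 1.8092.
Weighted sum of the unit vectors: (1.8092)·(-0.0007,-0.1887,0.9820) + (1.8092)·(0.3515,-0.2318,-0.9070) = (0.6347, -0.7607, 0.1357).
Converting back: φ = atan2(z, √(x²+y²)) = 7.80°, λ = atan2(y, x) = -50.16°.

7.80°, -50.16°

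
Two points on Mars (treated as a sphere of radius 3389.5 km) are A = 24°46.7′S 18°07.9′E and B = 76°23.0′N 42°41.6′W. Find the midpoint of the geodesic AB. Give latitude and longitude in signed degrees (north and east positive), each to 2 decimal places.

The central angle between A and B is δ = 1.8788 rad.
With f = 0.5, the slerp weights are sin((1−f)δ)/sin δ = 0.8471 and sin(fδ)/sin δ = 0.8471.
Weighted sum of the unit vectors: (0.8471)·(0.8629,0.2826,-0.4191) + (0.8471)·(0.1730,-0.1596,0.9719) = (0.8774, 0.1041, 0.4682).
Converting back: φ = atan2(z, √(x²+y²)) = 27.92°, λ = atan2(y, x) = 6.77°.

27.92°, 6.77°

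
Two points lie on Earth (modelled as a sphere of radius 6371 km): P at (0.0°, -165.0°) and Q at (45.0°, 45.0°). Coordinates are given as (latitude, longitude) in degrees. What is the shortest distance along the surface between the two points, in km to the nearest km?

14206 km

In radians: φ₁ = 0.0000, φ₂ = 0.7854, Δλ = -150.000° = -2.6180 rad.
cos c = sin φ₁ sin φ₂ + cos φ₁ cos φ₂ cos Δλ = (0.0000)(0.7071) + (1.0000)(0.7071)(-0.8660) = -0.61237,
so c = arccos(-0.61237) = 2.22985 rad.
Distance = R·c = 6371 × 2.2299 ≈ 14206 km.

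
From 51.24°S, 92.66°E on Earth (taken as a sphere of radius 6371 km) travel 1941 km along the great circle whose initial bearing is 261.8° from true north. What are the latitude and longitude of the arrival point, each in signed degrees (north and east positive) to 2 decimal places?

-50.41°, 64.89°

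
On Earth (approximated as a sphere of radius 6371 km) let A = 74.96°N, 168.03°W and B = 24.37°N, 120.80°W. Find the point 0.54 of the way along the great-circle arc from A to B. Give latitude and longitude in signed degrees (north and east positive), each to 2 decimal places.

Central angle δ = 0.9776 rad. Interpolating on the sphere with fraction f = 0.54:
P = [sin((1−f)δ)·A + sin(fδ)·B] / sin δ = 0.5243·A + 0.6075·B in Cartesian coordinates,
giving P = (-0.4164, -0.5036, 0.7570), i.e. latitude 49.20°, longitude -129.59°.

49.20°, -129.59°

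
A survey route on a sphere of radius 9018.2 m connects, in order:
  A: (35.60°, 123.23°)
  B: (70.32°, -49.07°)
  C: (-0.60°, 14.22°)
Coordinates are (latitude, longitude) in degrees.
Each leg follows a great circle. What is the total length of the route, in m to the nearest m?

24522 m

Leg A→B: central angle 1.2904 rad, distance 11636.8 m.
Leg B→C: central angle 1.4288 rad, distance 12885.4 m.
Total: 11636.8 + 12885.4 ≈ 24522 m.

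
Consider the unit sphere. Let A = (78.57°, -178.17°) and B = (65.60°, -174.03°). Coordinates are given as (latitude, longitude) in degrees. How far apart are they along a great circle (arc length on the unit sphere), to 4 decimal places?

0.2273

With latitudes φ₁ = 78.570°, φ₂ = 65.600° and longitude difference Δλ = 4.140°:
cos c = sin φ₁ sin φ₂ + cos φ₁ cos φ₂ cos Δλ = (0.9802)(0.9107) + (0.1982)(0.4131)(0.9974) = 0.97427,
so c = arccos(0.97427) = 0.22732 rad.
On the unit sphere the arc length equals the central angle: 0.2273.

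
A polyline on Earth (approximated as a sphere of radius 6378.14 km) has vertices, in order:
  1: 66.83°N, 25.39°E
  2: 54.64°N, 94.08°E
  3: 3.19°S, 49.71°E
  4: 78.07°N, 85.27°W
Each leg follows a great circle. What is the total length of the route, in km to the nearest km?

Leg 1→2: central angle 0.5872 rad, distance 3745.2 km.
Leg 2→3: central angle 1.1943 rad, distance 7617.4 km.
Leg 3→4: central angle 1.7725 rad, distance 11305.3 km.
Total: 3745.2 + 7617.4 + 11305.3 ≈ 22668 km.

22668 km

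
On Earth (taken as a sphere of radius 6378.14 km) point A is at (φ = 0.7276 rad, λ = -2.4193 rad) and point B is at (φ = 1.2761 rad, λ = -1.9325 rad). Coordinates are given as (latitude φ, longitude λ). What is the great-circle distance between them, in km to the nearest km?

3795 km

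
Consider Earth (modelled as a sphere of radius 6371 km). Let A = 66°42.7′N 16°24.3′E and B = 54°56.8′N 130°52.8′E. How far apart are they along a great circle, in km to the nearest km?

Let φ₁ = 1.1643 rad, φ₂ = 0.9590 rad, and Δλ = 1.9980 rad.
cos c = sin φ₁ sin φ₂ + cos φ₁ cos φ₂ cos Δλ = (0.9185)(0.8186) + (0.3954)(0.5743)(-0.4143) = 0.65785,
so c = arccos(0.65785) = 0.85284 rad.
Distance = R·c = 6371 × 0.8528 ≈ 5433 km.

5433 km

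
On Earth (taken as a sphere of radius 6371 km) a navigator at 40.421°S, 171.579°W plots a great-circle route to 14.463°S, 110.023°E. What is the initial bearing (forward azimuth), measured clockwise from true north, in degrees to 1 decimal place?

With φ₁ = -0.7055, φ₂ = -0.2524, Δλ = -1.3683 rad, the forward-azimuth formula gives
θ = atan2( sin Δλ cos φ₂ , cos φ₁ sin φ₂ − sin φ₁ cos φ₂ cos Δλ ) = atan2(-0.9485, -0.0639) = -93.85°.
Adding 360° brings this into [0°, 360°): 266.1°.

266.1°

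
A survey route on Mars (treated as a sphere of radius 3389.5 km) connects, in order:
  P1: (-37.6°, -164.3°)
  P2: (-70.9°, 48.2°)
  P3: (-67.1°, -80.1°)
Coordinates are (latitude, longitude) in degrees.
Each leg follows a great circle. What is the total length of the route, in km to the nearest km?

6312 km

Leg P1→P2: central angle 1.2048 rad, distance 4083.6 km.
Leg P2→P3: central angle 0.6574 rad, distance 2228.4 km.
Total: 4083.6 + 2228.4 ≈ 6312 km.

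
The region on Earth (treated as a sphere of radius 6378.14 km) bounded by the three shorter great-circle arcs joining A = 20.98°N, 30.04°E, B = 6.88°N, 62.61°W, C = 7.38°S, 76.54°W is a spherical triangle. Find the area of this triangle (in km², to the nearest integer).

Side lengths (central angles): a = 0.3475, b = 1.8862, c = 1.5708 rad; semiperimeter s = 1.9022.
By l'Huilier's theorem, tan(E/4) = √[tan(s/2) tan((s−a)/2) tan((s−b)/2) tan((s−c)/2)], giving spherical excess E = 0.1718 rad.
Area = E·R² = 0.1718 × (6378.14)² ≈ 6990081 km².

6990081 km²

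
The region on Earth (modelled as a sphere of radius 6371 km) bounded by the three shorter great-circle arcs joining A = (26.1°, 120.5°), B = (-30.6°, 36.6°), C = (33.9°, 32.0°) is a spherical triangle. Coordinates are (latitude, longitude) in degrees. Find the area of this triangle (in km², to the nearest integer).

Side lengths (central angles): a = 1.1283, b = 1.3027, c = 1.7131 rad; semiperimeter s = 2.0720.
By l'Huilier's theorem, tan(E/4) = √[tan(s/2) tan((s−a)/2) tan((s−b)/2) tan((s−c)/2)], giving spherical excess E = 0.9858 rad.
Area = E·R² = 0.9858 × (6371)² ≈ 40011503 km².

40011503 km²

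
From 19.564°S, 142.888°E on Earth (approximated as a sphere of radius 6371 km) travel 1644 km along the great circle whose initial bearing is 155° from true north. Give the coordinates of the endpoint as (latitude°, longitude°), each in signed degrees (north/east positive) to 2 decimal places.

Angular distance δ = d/R = 1644/6371 = 0.25804 rad; initial bearing θ = 2.7053 rad.
sin φ₂ = sin φ₁ cos δ + cos φ₁ sin δ cos θ = (-0.3349)(0.9669) + (0.9423)(0.2552)(-0.9063) = -0.5417, so φ₂ = -32.80°.
Δλ = atan2(sin θ sin δ cos φ₁, cos δ − sin φ₁ sin φ₂) = atan2(0.1016, 0.7855) = 7.372°.
λ₂ = 142.888° + 7.372° = 150.26°.

-32.80°, 150.26°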